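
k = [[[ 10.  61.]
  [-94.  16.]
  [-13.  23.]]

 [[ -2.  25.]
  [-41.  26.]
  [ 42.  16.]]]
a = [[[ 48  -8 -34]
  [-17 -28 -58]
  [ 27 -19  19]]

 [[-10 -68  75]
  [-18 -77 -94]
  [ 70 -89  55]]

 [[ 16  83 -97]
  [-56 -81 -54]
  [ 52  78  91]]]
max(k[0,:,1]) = 61.0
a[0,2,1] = -19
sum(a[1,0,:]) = -3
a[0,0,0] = 48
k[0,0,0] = 10.0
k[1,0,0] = -2.0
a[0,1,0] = -17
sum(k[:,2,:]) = 68.0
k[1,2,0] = 42.0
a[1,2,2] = 55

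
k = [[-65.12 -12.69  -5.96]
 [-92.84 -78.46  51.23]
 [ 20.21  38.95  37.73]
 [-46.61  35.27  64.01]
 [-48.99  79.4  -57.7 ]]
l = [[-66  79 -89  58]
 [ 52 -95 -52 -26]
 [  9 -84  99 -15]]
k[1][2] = 51.23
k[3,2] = 64.01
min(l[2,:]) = -84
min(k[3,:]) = -46.61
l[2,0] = 9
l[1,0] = 52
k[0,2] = -5.96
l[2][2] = 99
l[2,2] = 99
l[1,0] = 52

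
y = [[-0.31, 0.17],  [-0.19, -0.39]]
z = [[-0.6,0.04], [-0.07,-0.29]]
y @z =[[0.17, -0.06], [0.14, 0.11]]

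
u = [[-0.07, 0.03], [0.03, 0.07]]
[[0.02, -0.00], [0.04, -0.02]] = u @ [[-0.03, -0.08], [0.53, -0.32]]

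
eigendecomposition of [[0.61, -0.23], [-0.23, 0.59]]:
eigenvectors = [[0.72, 0.69],  [-0.69, 0.72]]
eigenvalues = [0.83, 0.37]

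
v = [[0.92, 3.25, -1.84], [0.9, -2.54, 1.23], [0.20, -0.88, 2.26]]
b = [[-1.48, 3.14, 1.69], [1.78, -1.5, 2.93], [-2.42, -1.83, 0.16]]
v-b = [[2.4, 0.11, -3.53], [-0.88, -1.04, -1.7], [2.62, 0.95, 2.1]]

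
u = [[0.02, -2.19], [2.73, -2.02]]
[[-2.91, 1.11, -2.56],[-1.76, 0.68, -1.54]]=u@[[0.34, -0.13, 0.30],[1.33, -0.51, 1.17]]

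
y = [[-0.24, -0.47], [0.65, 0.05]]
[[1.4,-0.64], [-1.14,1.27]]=y @[[-1.58,  1.93], [-2.17,  0.37]]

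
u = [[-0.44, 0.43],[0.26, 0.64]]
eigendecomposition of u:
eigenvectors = [[-0.98,-0.34],  [0.22,-0.94]]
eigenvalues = [-0.54, 0.74]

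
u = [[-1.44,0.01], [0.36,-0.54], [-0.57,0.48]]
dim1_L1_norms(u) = [1.45, 0.9, 1.05]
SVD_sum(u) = [[-1.37, 0.31], [0.46, -0.1], [-0.65, 0.15]] + [[-0.07, -0.30], [-0.1, -0.44], [0.08, 0.33]]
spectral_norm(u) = 1.62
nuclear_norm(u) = 2.27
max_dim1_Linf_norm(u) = 1.44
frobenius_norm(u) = 1.75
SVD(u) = [[-0.87, -0.48], [0.29, -0.7], [-0.41, 0.53]] @ diag([1.624215943198297, 0.6419677327253035]) @ [[0.97, -0.22], [0.22, 0.97]]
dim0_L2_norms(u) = [1.59, 0.72]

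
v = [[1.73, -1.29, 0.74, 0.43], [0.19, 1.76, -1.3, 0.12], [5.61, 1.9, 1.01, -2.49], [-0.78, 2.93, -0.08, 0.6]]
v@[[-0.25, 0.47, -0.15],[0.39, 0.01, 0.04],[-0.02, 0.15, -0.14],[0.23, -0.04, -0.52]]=[[-0.85, 0.89, -0.64], [0.69, -0.09, 0.16], [-1.25, 2.91, 0.39], [1.48, -0.37, -0.07]]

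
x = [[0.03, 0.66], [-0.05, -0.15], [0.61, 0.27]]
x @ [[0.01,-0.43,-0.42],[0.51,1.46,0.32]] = [[0.34, 0.95, 0.20], [-0.08, -0.20, -0.03], [0.14, 0.13, -0.17]]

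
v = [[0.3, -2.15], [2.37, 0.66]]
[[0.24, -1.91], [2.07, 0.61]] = v @ [[0.87,  0.01], [0.01,  0.89]]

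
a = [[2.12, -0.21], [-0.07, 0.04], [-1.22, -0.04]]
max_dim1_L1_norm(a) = 2.33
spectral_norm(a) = 2.45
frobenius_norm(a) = 2.46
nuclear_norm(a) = 2.60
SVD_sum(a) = [[2.12, -0.14],[-0.07, 0.0],[-1.21, 0.08]] + [[-0.0, -0.07], [0.00, 0.04], [-0.01, -0.12]]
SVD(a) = [[-0.87, 0.47],[0.03, -0.25],[0.50, 0.85]] @ diag([2.452428697922788, 0.14350429124155073]) @ [[-1.0, 0.07], [-0.07, -1.0]]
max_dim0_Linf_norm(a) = 2.12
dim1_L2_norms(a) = [2.13, 0.08, 1.22]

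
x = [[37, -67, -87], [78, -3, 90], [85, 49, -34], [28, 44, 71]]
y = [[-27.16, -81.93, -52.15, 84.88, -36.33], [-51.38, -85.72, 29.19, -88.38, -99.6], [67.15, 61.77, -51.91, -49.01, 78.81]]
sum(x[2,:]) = 100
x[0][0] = 37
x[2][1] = 49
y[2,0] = 67.15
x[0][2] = -87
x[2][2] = -34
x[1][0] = 78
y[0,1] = -81.93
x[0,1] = -67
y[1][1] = -85.72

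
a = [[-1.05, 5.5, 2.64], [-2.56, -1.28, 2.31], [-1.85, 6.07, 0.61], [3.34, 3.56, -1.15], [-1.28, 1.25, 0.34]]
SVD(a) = [[-0.64, -0.23, -0.59], [0.06, -0.63, -0.34], [-0.67, -0.14, 0.60], [-0.32, 0.71, -0.30], [-0.15, -0.18, 0.30]] @ diag([9.24198526602378, 5.673189645317552, 1.8326286014523003]) @ [[0.1, -0.98, -0.18],[0.83, 0.18, -0.53],[-0.55, 0.10, -0.83]]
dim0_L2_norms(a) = [4.89, 9.11, 3.76]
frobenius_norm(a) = 11.00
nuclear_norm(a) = 16.75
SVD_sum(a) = [[-0.57, 5.83, 1.06], [0.06, -0.59, -0.11], [-0.59, 6.1, 1.11], [-0.28, 2.9, 0.53], [-0.13, 1.38, 0.25]] + [[-1.07,-0.23,0.69], [-2.96,-0.63,1.9], [-0.65,-0.14,0.41], [3.32,0.71,-2.13], [-0.84,-0.18,0.54]] + [[0.59, -0.1, 0.89], [0.34, -0.06, 0.52], [-0.61, 0.11, -0.91], [0.30, -0.05, 0.45], [-0.3, 0.05, -0.45]]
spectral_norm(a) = 9.24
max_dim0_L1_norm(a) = 17.66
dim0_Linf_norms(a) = [3.34, 6.07, 2.64]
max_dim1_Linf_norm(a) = 6.07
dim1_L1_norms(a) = [9.19, 6.15, 8.53, 8.05, 2.87]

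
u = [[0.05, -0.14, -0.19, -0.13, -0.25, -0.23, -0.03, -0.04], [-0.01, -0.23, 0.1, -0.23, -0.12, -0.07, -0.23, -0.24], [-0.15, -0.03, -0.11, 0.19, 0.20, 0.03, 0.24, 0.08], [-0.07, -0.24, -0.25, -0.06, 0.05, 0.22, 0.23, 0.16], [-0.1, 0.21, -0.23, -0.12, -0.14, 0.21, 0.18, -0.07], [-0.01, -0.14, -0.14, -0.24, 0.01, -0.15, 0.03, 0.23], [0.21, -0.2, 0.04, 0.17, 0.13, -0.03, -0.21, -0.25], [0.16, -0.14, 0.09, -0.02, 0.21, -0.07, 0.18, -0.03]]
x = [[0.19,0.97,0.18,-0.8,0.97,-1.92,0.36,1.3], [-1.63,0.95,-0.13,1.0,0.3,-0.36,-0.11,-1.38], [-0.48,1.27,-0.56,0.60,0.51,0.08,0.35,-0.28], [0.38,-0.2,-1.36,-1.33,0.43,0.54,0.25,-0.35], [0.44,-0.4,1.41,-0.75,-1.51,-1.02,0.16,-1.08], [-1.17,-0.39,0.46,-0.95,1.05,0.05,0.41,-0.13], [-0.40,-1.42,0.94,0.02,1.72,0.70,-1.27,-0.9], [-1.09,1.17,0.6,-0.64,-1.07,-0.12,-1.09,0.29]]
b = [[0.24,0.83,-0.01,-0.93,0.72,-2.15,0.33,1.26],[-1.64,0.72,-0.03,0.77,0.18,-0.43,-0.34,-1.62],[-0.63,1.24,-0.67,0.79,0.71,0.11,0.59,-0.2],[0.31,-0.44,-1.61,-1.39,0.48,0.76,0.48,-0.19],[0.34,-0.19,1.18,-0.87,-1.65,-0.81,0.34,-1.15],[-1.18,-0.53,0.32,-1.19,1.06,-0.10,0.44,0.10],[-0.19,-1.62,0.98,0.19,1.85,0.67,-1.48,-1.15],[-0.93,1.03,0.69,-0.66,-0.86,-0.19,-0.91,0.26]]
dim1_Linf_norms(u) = [0.25, 0.24, 0.24, 0.25, 0.23, 0.24, 0.25, 0.21]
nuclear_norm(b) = 18.58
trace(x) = -3.19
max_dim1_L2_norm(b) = 3.32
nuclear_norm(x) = 17.93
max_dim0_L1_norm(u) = 1.33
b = u + x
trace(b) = -4.07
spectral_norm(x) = 3.52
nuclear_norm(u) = 3.19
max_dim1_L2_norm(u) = 0.51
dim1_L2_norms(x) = [2.85, 2.59, 1.73, 2.11, 2.72, 1.98, 2.99, 2.4]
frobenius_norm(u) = 1.28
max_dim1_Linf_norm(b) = 2.15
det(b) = 251.57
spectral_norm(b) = 3.86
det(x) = 183.94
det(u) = -0.00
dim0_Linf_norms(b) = [1.64, 1.62, 1.61, 1.39, 1.85, 2.15, 1.48, 1.62]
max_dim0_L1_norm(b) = 7.51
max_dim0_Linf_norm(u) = 0.25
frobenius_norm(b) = 7.23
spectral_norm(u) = 0.78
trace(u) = -0.88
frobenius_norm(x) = 6.95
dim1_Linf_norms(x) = [1.92, 1.63, 1.27, 1.36, 1.51, 1.17, 1.72, 1.17]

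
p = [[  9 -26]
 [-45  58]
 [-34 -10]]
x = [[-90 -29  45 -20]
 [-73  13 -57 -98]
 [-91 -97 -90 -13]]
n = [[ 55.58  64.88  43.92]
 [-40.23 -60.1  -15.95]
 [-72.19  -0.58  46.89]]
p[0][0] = 9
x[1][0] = -73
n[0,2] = 43.92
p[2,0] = -34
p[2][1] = -10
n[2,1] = -0.58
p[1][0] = -45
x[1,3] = -98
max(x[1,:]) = 13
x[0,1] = -29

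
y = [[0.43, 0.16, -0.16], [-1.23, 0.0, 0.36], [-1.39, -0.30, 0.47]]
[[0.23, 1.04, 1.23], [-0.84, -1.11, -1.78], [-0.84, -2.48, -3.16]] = y@[[1.93, 0.77, 1.87], [0.53, 3.99, 4.13], [4.25, -0.45, 1.45]]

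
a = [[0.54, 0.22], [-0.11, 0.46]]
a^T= [[0.54, -0.11], [0.22, 0.46]]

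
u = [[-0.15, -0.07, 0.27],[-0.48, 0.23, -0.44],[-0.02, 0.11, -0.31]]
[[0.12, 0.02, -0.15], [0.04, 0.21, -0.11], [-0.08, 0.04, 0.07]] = u @ [[-0.35, -0.35, 0.53], [-0.21, -0.11, 0.27], [0.19, -0.16, -0.18]]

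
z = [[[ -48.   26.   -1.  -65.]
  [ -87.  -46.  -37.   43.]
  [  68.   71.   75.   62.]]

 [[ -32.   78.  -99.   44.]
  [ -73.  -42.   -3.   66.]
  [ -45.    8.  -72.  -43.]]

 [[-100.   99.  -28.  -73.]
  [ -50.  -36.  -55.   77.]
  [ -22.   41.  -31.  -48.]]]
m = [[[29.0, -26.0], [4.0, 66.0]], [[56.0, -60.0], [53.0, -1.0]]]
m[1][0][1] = -60.0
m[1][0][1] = -60.0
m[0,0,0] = 29.0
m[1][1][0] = 53.0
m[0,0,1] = -26.0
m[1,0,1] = -60.0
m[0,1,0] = 4.0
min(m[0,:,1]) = -26.0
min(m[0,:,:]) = -26.0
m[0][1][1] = 66.0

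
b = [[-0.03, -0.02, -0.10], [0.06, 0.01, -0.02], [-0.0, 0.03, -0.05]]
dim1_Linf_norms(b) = [0.1, 0.06, 0.05]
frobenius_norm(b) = 0.14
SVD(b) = [[-0.91,0.20,-0.37],  [-0.06,-0.93,-0.36],  [-0.41,-0.3,0.86]] @ diag([0.1152988313756681, 0.06726392235205371, 0.03133279804329859]) @ [[0.21, 0.05, 0.98],[-0.92, -0.33, 0.21],[-0.33, 0.94, 0.03]]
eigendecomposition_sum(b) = [[(-0+0.02j), -0.02+0.01j, -0.01-0.03j], [0.02+0.00j, 0.01+0.02j, (-0.03+0.02j)], [0.01-0.01j, 0.01+0.00j, (-0+0.01j)]] + [[-0.00-0.02j, -0.02-0.01j, (-0.01+0.03j)], [0.02-0.00j, 0.01-0.02j, (-0.03-0.02j)], [0.01+0.01j, (0.01-0j), (-0-0.01j)]] + [[-0.02+0.00j, 0.02+0.00j, (-0.07-0j)], [(0.01-0j), (-0.01-0j), (0.04+0j)], [(-0.01+0j), (0.01+0j), (-0.04-0j)]]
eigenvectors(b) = [[-0.01+0.61j, (-0.01-0.61j), (0.78+0j)], [(0.74+0j), (0.74-0j), -0.43+0.00j], [0.20-0.20j, 0.20+0.20j, (0.46+0j)]]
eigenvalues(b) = [0.06j, -0.06j, (-0.08+0j)]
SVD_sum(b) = [[-0.02, -0.00, -0.10], [-0.00, -0.0, -0.01], [-0.01, -0.0, -0.05]] + [[-0.01, -0.0, 0.00], [0.06, 0.02, -0.01], [0.02, 0.01, -0.0]] + [[0.00, -0.01, -0.00], [0.00, -0.01, -0.0], [-0.01, 0.03, 0.0]]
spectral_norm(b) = 0.12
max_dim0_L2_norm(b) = 0.11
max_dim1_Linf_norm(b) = 0.1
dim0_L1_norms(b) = [0.09, 0.06, 0.17]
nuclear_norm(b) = 0.21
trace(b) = -0.07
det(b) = -0.00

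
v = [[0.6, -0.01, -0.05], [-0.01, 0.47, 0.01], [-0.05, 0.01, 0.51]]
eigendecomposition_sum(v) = [[0.51,-0.05,-0.23],[-0.05,0.0,0.02],[-0.23,0.02,0.10]] + [[0.08, 0.05, 0.18], [0.05, 0.03, 0.10], [0.18, 0.10, 0.38]] + [[0.0,  -0.01,  0.0],[-0.01,  0.44,  -0.12],[0.00,  -0.12,  0.03]]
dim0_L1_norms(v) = [0.66, 0.49, 0.57]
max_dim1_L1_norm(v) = 0.66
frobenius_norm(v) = 0.92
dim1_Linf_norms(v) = [0.6, 0.47, 0.51]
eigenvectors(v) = [[0.91,-0.42,0.02],[-0.09,-0.24,-0.97],[-0.41,-0.88,0.26]]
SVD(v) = [[-0.91,  -0.42,  0.02], [0.09,  -0.24,  -0.97], [0.41,  -0.88,  0.26]] @ diag([0.6234059166022404, 0.48899617599845185, 0.4675979073993076]) @ [[-0.91, 0.09, 0.41], [-0.42, -0.24, -0.88], [0.02, -0.97, 0.26]]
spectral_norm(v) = 0.62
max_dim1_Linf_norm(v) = 0.6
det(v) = 0.14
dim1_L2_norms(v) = [0.6, 0.47, 0.51]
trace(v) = 1.58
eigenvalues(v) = [0.62, 0.49, 0.47]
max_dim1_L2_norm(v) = 0.6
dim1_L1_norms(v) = [0.66, 0.49, 0.57]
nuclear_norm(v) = 1.58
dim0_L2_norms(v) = [0.6, 0.47, 0.51]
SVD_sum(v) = [[0.51, -0.05, -0.23], [-0.05, 0.0, 0.02], [-0.23, 0.02, 0.10]] + [[0.08,0.05,0.18], [0.05,0.03,0.10], [0.18,0.10,0.38]] + [[0.0, -0.01, 0.0], [-0.01, 0.44, -0.12], [0.00, -0.12, 0.03]]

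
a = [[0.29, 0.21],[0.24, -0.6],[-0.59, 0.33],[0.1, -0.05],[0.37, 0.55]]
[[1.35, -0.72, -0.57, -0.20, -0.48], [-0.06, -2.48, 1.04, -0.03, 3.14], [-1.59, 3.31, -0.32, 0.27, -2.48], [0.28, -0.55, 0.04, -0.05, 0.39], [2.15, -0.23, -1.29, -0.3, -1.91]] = a @ [[3.54,  -4.24,  -0.56,  -0.56,  1.65], [1.52,  2.44,  -1.96,  -0.17,  -4.58]]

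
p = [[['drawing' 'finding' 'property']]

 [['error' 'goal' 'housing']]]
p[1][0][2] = 'housing'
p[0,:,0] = ['drawing']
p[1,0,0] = 'error'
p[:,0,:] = [['drawing', 'finding', 'property'], ['error', 'goal', 'housing']]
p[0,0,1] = 'finding'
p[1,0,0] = 'error'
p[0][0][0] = 'drawing'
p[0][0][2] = 'property'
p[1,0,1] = 'goal'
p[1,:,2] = ['housing']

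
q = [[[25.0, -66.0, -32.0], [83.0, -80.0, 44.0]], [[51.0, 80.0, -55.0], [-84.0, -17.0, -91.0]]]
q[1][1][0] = -84.0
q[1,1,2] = -91.0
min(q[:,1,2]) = -91.0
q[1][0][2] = -55.0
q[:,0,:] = [[25.0, -66.0, -32.0], [51.0, 80.0, -55.0]]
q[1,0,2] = -55.0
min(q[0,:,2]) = -32.0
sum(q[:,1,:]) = -145.0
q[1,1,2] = -91.0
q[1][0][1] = 80.0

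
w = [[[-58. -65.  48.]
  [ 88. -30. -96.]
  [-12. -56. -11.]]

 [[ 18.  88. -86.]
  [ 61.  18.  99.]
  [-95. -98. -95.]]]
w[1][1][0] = 61.0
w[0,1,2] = -96.0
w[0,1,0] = 88.0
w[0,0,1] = -65.0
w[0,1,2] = -96.0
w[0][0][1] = -65.0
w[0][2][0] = -12.0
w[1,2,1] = -98.0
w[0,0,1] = -65.0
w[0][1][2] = -96.0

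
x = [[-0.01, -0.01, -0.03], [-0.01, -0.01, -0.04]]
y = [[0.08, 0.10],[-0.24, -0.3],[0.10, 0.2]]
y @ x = [[-0.0, -0.00, -0.01], [0.01, 0.01, 0.02], [-0.0, -0.0, -0.01]]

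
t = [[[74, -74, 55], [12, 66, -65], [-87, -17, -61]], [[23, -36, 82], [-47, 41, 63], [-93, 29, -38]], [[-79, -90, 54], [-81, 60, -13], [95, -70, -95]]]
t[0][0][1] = -74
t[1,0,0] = 23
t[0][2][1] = -17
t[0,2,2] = -61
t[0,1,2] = -65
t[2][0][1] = -90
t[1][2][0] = -93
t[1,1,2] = 63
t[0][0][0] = 74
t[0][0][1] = -74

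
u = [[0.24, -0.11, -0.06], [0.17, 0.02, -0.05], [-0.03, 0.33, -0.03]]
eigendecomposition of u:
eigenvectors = [[(-0.14-0.47j),  -0.14+0.47j,  0.27+0.00j], [(-0.34-0.34j),  (-0.34+0.34j),  0.08+0.00j], [-0.72+0.00j,  (-0.72-0j),  0.96+0.00j]]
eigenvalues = [(0.12+0.14j), (0.12-0.14j), (-0.01+0j)]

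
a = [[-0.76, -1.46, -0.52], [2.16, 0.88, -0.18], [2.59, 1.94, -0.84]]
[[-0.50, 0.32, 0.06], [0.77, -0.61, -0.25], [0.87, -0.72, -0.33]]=a @ [[0.34, -0.27, -0.11], [0.09, -0.05, -0.0], [0.22, -0.09, 0.05]]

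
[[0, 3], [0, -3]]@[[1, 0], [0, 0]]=[[0, 0], [0, 0]]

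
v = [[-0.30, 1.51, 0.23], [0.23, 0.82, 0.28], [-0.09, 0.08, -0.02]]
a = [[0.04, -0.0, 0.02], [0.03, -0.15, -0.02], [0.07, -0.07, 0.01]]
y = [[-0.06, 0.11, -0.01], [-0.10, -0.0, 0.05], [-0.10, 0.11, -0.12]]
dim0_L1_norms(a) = [0.14, 0.22, 0.05]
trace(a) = -0.10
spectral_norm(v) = 1.76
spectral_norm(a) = 0.18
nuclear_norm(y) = 0.39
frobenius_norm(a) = 0.19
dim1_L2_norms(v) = [1.56, 0.9, 0.12]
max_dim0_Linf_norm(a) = 0.15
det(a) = 0.00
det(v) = 0.00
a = y @ v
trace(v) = 0.50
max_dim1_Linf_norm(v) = 1.51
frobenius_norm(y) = 0.25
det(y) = -0.00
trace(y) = -0.18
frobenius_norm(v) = 1.80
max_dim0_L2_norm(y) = 0.16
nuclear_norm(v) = 2.14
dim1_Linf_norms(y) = [0.11, 0.1, 0.12]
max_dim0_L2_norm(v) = 1.72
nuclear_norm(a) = 0.25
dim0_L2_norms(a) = [0.09, 0.17, 0.03]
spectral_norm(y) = 0.22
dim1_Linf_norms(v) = [1.51, 0.82, 0.09]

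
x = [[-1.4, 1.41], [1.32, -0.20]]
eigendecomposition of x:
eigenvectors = [[-0.85,-0.56], [0.53,-0.83]]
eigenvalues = [-2.29, 0.69]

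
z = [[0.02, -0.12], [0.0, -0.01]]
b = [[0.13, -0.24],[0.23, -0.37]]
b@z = [[0.0, -0.01], [0.0, -0.02]]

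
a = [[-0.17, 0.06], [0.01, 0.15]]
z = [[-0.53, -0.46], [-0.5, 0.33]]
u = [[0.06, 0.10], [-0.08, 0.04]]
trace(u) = 0.10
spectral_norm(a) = 0.19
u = a @ z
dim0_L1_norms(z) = [1.03, 0.79]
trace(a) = -0.02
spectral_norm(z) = 0.75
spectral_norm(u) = 0.12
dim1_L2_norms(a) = [0.18, 0.15]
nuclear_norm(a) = 0.33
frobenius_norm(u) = 0.15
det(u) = 0.01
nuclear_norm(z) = 1.29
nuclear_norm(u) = 0.21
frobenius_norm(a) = 0.23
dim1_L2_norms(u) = [0.12, 0.09]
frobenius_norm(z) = 0.92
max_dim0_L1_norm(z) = 1.03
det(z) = -0.40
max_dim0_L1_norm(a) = 0.21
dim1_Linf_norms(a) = [0.17, 0.15]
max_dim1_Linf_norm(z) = 0.53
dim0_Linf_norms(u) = [0.08, 0.1]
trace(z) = -0.20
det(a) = -0.03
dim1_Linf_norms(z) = [0.53, 0.5]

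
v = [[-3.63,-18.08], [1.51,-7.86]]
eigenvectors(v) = [[0.96+0.00j,0.96-0.00j], [0.11-0.25j,(0.11+0.25j)]]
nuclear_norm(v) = 22.71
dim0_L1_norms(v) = [5.14, 25.94]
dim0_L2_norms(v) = [3.93, 19.71]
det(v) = 55.83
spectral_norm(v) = 19.91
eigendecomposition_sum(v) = [[-1.82+3.66j, (-9.04-10.87j)], [0.76+0.91j, (-3.93+1.12j)]] + [[-1.82-3.66j, (-9.04+10.87j)], [0.76-0.91j, (-3.93-1.12j)]]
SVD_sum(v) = [[-2.57, -18.23], [-1.06, -7.50]] + [[-1.06, 0.15], [2.57, -0.36]]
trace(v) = -11.49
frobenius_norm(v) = 20.10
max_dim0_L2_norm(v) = 19.71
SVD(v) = [[0.92, 0.38], [0.38, -0.92]] @ diag([19.906184260431434, 2.804786656726643]) @ [[-0.14, -0.99], [-0.99, 0.14]]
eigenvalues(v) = [(-5.74+4.78j), (-5.74-4.78j)]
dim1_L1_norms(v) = [21.71, 9.37]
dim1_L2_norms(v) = [18.44, 8.0]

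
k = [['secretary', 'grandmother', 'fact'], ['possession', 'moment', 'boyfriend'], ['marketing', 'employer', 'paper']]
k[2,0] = 'marketing'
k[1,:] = ['possession', 'moment', 'boyfriend']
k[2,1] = 'employer'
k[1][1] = 'moment'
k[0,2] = 'fact'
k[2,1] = 'employer'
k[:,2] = ['fact', 'boyfriend', 'paper']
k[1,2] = 'boyfriend'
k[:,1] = ['grandmother', 'moment', 'employer']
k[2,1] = 'employer'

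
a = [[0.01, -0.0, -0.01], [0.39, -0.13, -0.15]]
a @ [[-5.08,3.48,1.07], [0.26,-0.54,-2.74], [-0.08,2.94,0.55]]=[[-0.05, 0.01, 0.01],[-2.0, 0.99, 0.69]]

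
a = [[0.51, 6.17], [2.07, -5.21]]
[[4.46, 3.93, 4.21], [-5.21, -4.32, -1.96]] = a@[[-0.58, -0.4, 0.64], [0.77, 0.67, 0.63]]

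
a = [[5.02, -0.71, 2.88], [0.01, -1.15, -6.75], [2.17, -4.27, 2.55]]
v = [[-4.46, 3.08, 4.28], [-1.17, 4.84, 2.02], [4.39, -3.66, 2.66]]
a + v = [[0.56, 2.37, 7.16], [-1.16, 3.69, -4.73], [6.56, -7.93, 5.21]]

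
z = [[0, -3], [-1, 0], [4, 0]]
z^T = [[0, -1, 4], [-3, 0, 0]]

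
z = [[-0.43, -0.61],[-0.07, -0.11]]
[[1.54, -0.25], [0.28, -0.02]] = z @ [[-0.33, 3.06], [-2.29, -1.75]]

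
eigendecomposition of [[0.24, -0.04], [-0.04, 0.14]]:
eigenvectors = [[0.94, 0.33], [-0.33, 0.94]]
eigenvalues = [0.25, 0.13]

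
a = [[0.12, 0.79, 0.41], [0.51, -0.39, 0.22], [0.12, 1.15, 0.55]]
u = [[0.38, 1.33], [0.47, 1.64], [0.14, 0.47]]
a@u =[[0.47, 1.65], [0.04, 0.14], [0.66, 2.30]]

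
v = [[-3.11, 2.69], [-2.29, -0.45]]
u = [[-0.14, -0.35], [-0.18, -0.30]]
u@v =[[1.24, -0.22], [1.25, -0.35]]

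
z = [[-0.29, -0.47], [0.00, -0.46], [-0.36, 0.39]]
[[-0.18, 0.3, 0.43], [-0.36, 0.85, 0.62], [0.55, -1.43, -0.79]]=z@[[-0.67, 1.97, 0.72], [0.79, -1.85, -1.35]]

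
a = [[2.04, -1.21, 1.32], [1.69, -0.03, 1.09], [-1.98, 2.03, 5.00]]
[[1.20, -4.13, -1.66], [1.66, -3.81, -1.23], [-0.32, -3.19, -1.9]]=a @ [[0.97, -1.56, -0.35], [0.69, -0.41, 0.15], [0.04, -1.09, -0.58]]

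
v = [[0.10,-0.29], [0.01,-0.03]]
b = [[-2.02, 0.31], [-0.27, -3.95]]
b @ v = [[-0.2, 0.58], [-0.07, 0.20]]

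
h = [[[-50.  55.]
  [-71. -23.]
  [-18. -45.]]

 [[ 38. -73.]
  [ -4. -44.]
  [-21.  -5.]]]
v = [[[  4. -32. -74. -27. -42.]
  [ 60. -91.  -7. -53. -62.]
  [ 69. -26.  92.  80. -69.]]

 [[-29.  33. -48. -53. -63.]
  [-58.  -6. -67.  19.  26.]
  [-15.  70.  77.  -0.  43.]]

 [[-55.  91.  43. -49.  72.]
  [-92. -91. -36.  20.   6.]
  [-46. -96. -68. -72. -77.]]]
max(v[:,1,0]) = 60.0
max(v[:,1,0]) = 60.0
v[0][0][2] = -74.0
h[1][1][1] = -44.0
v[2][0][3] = -49.0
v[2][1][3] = 20.0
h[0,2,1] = -45.0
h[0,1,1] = -23.0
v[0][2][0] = 69.0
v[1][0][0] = -29.0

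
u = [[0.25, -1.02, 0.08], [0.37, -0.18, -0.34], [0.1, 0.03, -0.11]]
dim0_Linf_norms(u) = [0.37, 1.02, 0.34]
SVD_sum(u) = [[0.33, -0.99, -0.01], [0.09, -0.28, -0.0], [0.0, -0.0, -0.0]] + [[-0.08, -0.03, 0.09],[0.28, 0.10, -0.33],[0.09, 0.03, -0.11]] + [[0.0, 0.00, 0.0], [-0.0, -0.00, -0.00], [0.0, 0.00, 0.00]]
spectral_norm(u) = 1.09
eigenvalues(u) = [(-0.02+0.57j), (-0.02-0.57j), (0.01+0j)]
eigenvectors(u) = [[(-0.83+0j), (-0.83-0j), 0.72+0.00j], [-0.22+0.48j, -0.22-0.48j, 0.22+0.00j], [0.16j, -0.16j, 0.66+0.00j]]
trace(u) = -0.04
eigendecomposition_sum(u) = [[(0.12+0.26j),  -0.51+0.08j,  (0.03-0.31j)],[(0.18-0j),  -0.09+0.31j,  (-0.17-0.1j)],[(0.05-0.02j),  0.02+0.10j,  -0.06-0.01j]] + [[0.12-0.26j,(-0.51-0.08j),0.03+0.31j], [0.18+0.00j,-0.09-0.31j,-0.17+0.10j], [(0.05+0.02j),0.02-0.10j,-0.06+0.01j]] + [[0.00-0.00j, (-0+0j), 0.01-0.00j], [0.00-0.00j, -0.00+0.00j, -0j], [-0j, (-0+0j), 0.01-0.00j]]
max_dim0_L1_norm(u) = 1.23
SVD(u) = [[-0.96, 0.26, 0.08],[-0.27, -0.92, -0.3],[-0.00, -0.31, 0.95]] @ diag([1.0856505864172346, 0.4883962733005885, 0.005646630677922998]) @ [[-0.31, 0.95, 0.01], [-0.63, -0.22, 0.75], [0.71, 0.23, 0.66]]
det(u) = 0.00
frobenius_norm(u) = 1.19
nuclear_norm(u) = 1.58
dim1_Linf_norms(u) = [1.02, 0.37, 0.11]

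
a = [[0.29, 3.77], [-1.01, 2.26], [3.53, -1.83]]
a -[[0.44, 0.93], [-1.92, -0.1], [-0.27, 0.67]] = [[-0.15, 2.84], [0.91, 2.36], [3.80, -2.50]]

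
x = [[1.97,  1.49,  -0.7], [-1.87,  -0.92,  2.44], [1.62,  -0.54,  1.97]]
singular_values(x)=[3.95, 2.72, 0.8]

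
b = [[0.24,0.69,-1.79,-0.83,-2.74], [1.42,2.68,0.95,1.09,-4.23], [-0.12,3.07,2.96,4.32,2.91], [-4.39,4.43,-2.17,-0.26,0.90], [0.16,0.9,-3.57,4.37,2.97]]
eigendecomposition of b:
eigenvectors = [[0.16+0.00j, (0.38-0.22j), 0.38+0.22j, -0.67+0.00j, (0.01+0j)], [0.48+0.00j, 0.32-0.22j, 0.32+0.22j, -0.47+0.00j, -0.65+0.00j], [0.04+0.00j, -0.58+0.00j, (-0.58-0j), (0.15+0j), -0.66+0.00j], [(-0.71+0j), 0.00-0.16j, 0.16j, (0.45+0j), (-0.2+0j)], [0.49+0.00j, (-0.24-0.49j), (-0.24+0.49j), (-0.34+0j), 0.31+0.00j]]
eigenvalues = [(-2.73+0j), (2.55+4.79j), (2.55-4.79j), (0.28+0j), (5.94+0j)]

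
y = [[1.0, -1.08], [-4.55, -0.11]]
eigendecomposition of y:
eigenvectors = [[0.53, 0.36], [-0.85, 0.93]]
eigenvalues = [2.73, -1.84]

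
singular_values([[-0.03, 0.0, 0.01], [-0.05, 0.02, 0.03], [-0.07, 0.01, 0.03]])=[0.1, 0.01, 0.0]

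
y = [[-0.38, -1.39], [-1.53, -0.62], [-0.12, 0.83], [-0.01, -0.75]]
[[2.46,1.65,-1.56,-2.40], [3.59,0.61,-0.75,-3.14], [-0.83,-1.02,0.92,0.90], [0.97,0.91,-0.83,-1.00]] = y @ [[-1.83,0.09,0.04,1.52],[-1.27,-1.21,1.11,1.31]]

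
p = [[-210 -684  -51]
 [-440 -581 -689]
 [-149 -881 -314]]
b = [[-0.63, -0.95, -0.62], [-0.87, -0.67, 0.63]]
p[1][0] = -440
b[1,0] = -0.873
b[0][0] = -0.629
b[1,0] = -0.873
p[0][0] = -210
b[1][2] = 0.629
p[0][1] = -684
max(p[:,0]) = -149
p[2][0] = -149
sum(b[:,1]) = -1.6139999999999999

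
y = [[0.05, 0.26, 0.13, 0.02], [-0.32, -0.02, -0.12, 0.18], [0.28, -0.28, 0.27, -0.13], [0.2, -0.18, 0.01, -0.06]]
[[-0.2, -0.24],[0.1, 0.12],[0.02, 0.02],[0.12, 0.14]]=y@[[0.26,0.32], [-0.59,-0.71], [-0.54,-0.65], [0.58,0.7]]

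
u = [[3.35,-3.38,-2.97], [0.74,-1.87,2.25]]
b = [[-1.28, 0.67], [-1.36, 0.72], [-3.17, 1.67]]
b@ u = [[-3.79, 3.07, 5.31], [-4.02, 3.25, 5.66], [-9.38, 7.59, 13.17]]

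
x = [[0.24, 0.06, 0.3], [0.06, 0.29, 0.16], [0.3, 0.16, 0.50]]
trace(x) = 1.03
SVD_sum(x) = [[0.19,0.13,0.3], [0.13,0.09,0.2], [0.3,0.2,0.48]] + [[0.03,-0.07,0.01],  [-0.07,0.20,-0.04],  [0.01,-0.04,0.01]] + [[0.02, 0.01, -0.02], [0.01, 0.00, -0.00], [-0.02, -0.00, 0.01]]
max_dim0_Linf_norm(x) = 0.5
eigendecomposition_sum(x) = [[0.19, 0.13, 0.30], [0.13, 0.09, 0.2], [0.30, 0.2, 0.48]] + [[0.02, 0.01, -0.02], [0.01, 0.0, -0.00], [-0.02, -0.00, 0.01]] + [[0.03, -0.07, 0.01],[-0.07, 0.2, -0.04],[0.01, -0.04, 0.01]]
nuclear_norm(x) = 1.03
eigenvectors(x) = [[-0.5, -0.80, 0.33], [-0.34, -0.18, -0.92], [-0.80, 0.58, 0.18]]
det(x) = 0.01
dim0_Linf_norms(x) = [0.3, 0.29, 0.5]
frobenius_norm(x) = 0.79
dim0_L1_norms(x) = [0.6, 0.51, 0.96]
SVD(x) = [[-0.50,  0.33,  -0.80], [-0.34,  -0.92,  -0.18], [-0.8,  0.18,  0.58]] @ diag([0.7567347290147481, 0.23692120846994413, 0.03634406251530746]) @ [[-0.50, -0.34, -0.8], [0.33, -0.92, 0.18], [-0.8, -0.18, 0.58]]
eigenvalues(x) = [0.76, 0.04, 0.24]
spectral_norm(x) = 0.76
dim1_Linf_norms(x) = [0.3, 0.29, 0.5]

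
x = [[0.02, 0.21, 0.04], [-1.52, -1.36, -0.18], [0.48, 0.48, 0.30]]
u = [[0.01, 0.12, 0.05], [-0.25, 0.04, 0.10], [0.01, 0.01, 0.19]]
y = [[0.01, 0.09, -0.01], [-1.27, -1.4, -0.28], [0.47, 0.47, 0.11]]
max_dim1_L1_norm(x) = 3.06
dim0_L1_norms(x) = [2.02, 2.05, 0.52]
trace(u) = 0.24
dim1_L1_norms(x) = [0.27, 3.06, 1.26]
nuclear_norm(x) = 2.54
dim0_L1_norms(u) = [0.27, 0.17, 0.34]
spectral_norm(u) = 0.29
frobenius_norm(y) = 2.03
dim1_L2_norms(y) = [0.09, 1.91, 0.67]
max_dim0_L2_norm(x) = 1.59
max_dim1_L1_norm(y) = 2.95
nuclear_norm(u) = 0.58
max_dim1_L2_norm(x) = 2.05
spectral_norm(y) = 2.03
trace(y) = -1.28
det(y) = -0.00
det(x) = 0.07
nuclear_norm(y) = 2.09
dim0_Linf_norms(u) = [0.25, 0.12, 0.19]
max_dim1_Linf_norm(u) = 0.25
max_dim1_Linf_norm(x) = 1.52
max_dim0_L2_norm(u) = 0.25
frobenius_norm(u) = 0.36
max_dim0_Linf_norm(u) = 0.25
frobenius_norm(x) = 2.19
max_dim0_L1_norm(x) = 2.05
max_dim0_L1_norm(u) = 0.34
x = y + u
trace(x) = -1.04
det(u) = 0.01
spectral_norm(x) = 2.17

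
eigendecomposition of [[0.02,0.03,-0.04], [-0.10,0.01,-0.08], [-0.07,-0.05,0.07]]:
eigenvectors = [[0.16+0.19j, (0.16-0.19j), (-0.43+0j)], [(-0.87+0j), -0.87-0.00j, -0.25+0.00j], [(-0.42+0.04j), (-0.42-0.04j), 0.87+0.00j]]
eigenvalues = [(-0.01+0.02j), (-0.01-0.02j), (0.12+0j)]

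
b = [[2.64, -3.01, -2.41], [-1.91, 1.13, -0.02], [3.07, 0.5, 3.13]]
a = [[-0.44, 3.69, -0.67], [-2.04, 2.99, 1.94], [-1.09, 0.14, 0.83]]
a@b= [[-10.27, 5.16, -1.11],[-5.14, 10.49, 10.93],[-0.6, 3.85, 5.22]]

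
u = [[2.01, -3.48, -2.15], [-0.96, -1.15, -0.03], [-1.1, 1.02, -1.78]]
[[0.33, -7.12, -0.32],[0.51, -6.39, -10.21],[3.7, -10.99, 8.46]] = u @ [[-0.83, 4.37, 4.38], [0.29, 1.79, 5.34], [-1.4, 4.5, -4.4]]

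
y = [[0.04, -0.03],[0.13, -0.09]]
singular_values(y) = [0.17, 0.0]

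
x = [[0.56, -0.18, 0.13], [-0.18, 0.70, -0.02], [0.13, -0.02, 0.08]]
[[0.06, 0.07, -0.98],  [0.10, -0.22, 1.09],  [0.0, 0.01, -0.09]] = x@ [[0.24, 0.03, -1.94], [0.19, -0.30, 1.12], [-0.33, -0.01, 2.36]]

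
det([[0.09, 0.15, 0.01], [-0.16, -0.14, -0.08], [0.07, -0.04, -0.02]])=-0.001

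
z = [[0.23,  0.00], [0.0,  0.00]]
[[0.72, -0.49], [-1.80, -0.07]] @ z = [[0.17, 0.00], [-0.41, 0.00]]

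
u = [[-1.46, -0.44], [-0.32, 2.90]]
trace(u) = 1.44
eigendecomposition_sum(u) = [[-1.48, -0.15], [-0.11, -0.01]] + [[0.02,  -0.29], [-0.21,  2.91]]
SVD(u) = [[-0.13, 0.99], [0.99, 0.13]] @ diag([2.935367112475334, 1.4903757630202588]) @ [[-0.04, 1.00], [-1.0, -0.04]]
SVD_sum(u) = [[0.02, -0.37], [-0.13, 2.91]] + [[-1.48, -0.07], [-0.19, -0.01]]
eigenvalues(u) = [-1.49, 2.93]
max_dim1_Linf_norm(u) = 2.9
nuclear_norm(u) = 4.43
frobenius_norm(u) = 3.29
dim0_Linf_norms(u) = [1.46, 2.9]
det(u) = -4.37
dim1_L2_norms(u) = [1.52, 2.92]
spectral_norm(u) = 2.94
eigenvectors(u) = [[-1.00,0.10],[-0.07,-1.00]]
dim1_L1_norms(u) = [1.9, 3.22]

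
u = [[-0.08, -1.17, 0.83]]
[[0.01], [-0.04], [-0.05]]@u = [[-0.0,-0.01,0.01], [0.00,0.05,-0.03], [0.0,0.06,-0.04]]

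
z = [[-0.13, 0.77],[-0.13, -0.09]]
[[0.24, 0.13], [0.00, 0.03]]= z@[[-0.21, -0.33], [0.27, 0.11]]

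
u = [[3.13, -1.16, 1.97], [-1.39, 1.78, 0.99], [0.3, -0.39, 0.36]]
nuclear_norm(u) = 6.47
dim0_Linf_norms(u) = [3.13, 1.78, 1.97]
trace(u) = 5.27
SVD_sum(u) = [[3.15, -1.64, 1.35], [-1.3, 0.68, -0.56], [0.45, -0.24, 0.19]] + [[-0.04, 0.45, 0.63], [-0.09, 1.11, 1.55], [-0.0, 0.03, 0.04]] + [[0.02, 0.02, -0.02], [-0.0, -0.01, 0.0], [-0.15, -0.18, 0.12]]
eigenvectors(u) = [[(0.87+0j), (-0.53+0.09j), (-0.53-0.09j)],  [-0.48+0.00j, -0.79+0.00j, -0.79-0.00j],  [0.12+0.00j, (0.19-0.23j), 0.19+0.23j]]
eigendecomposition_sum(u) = [[(2.95-0j), (-1.7+0j), (1.12+0j)], [-1.63+0.00j, 0.94+0.00j, (-0.62+0j)], [0.41-0.00j, -0.24+0.00j, (0.16+0j)]] + [[(0.09+0.05j), 0.27-0.10j, 0.43-0.77j], [(0.12+0.09j), 0.42-0.09j, (0.8-1.02j)], [-0.06+0.01j, -0.08+0.14j, (0.1+0.48j)]] + [[(0.09-0.05j), 0.27+0.10j, (0.43+0.77j)], [0.12-0.09j, (0.42+0.09j), (0.8+1.02j)], [(-0.06-0.01j), -0.08-0.14j, 0.10-0.48j]]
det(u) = 2.31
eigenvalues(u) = [(4.05+0j), (0.61+0.44j), (0.61-0.44j)]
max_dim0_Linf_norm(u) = 3.13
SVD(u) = [[-0.92,-0.38,-0.13],[0.38,-0.93,0.03],[-0.13,-0.02,0.99]] @ diag([4.143322859216846, 2.058031760743596, 0.2703348961228709]) @ [[-0.83,0.43,-0.36], [0.05,-0.58,-0.81], [-0.56,-0.69,0.46]]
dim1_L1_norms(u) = [6.26, 4.16, 1.05]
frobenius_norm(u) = 4.63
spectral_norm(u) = 4.14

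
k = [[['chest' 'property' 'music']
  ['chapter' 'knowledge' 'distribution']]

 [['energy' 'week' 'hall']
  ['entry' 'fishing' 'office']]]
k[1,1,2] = 'office'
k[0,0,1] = 'property'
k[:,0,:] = [['chest', 'property', 'music'], ['energy', 'week', 'hall']]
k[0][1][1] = 'knowledge'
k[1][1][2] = 'office'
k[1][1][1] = 'fishing'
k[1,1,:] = ['entry', 'fishing', 'office']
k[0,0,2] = 'music'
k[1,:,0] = ['energy', 'entry']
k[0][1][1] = 'knowledge'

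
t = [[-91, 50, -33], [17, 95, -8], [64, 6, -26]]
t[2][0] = 64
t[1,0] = 17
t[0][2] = -33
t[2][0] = 64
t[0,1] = 50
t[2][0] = 64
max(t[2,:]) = 64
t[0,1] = 50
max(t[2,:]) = 64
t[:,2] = [-33, -8, -26]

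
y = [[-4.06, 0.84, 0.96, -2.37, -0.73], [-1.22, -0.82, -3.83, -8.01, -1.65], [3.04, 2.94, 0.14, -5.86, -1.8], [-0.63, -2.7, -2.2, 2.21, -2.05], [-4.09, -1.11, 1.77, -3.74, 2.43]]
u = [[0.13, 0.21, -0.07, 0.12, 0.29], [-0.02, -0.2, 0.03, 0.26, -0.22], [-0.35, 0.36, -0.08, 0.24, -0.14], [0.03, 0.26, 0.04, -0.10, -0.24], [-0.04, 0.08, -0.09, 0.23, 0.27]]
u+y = [[-3.93, 1.05, 0.89, -2.25, -0.44], [-1.24, -1.02, -3.80, -7.75, -1.87], [2.69, 3.30, 0.06, -5.62, -1.94], [-0.60, -2.44, -2.16, 2.11, -2.29], [-4.13, -1.03, 1.68, -3.51, 2.70]]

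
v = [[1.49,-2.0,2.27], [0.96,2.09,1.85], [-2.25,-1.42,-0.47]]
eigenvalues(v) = [(0.57+2.92j), (0.57-2.92j), (1.97+0j)]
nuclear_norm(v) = 8.50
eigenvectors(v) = [[-0.69+0.00j,-0.69-0.00j,-0.74+0.00j], [-0.23+0.30j,-0.23-0.30j,(0.57+0j)], [0.07-0.62j,(0.07+0.62j),0.35+0.00j]]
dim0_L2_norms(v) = [2.86, 3.22, 2.97]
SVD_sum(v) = [[1.29, 0.59, 1.25], [1.73, 0.79, 1.67], [-1.57, -0.72, -1.51]] + [[0.22, -2.6, 1.00], [-0.10, 1.12, -0.43], [0.08, -0.91, 0.35]] + [[-0.02, 0.01, 0.02], [-0.67, 0.18, 0.61], [-0.76, 0.2, 0.69]]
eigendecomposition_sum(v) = [[(0.52+1.07j), (-0.24+1.22j), 1.51+0.28j], [(0.65+0.14j), 0.45+0.52j, (0.64-0.57j)], [-1.02+0.36j, (-1.07-0.34j), -0.41+1.33j]] + [[(0.52-1.07j),(-0.24-1.22j),1.51-0.28j], [0.65-0.14j,(0.45-0.52j),(0.64+0.57j)], [-1.02-0.36j,(-1.07+0.34j),-0.41-1.33j]] + [[(0.44+0j),-1.53+0.00j,-0.75-0.00j], [(-0.34-0j),1.18-0.00j,0.58+0.00j], [(-0.21-0j),(0.72-0j),(0.35+0j)]]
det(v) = 17.45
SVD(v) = [[-0.48, 0.87, 0.02], [-0.65, -0.38, 0.66], [0.59, 0.3, 0.75]] @ diag([3.9021132945819867, 3.1931886339835507, 1.4007348728595252]) @ [[-0.68, -0.31, -0.66], [0.08, -0.93, 0.36], [-0.73, 0.19, 0.66]]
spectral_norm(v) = 3.90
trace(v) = 3.11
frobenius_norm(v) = 5.23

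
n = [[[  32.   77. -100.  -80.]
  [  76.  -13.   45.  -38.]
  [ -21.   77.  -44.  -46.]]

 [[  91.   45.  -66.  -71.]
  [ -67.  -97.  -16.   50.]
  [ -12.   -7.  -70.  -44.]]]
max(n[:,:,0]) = 91.0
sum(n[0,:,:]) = -35.0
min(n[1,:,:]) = -97.0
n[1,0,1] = 45.0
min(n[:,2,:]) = -70.0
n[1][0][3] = -71.0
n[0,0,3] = -80.0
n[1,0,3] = -71.0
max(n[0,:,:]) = 77.0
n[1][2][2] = -70.0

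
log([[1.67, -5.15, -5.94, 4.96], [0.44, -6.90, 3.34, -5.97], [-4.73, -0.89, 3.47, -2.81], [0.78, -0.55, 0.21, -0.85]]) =[[(3.09+0.05j), -3.27-0.14j, (1.37+0.16j), -4.33+0.91j],[(1.85-0.04j), -0.36+0.10j, (2.3-0.12j), -3.01-0.68j],[0.25+0.17j, (-1.39-0.44j), 2.30+0.51j, (-5.35+2.94j)],[-0.05+0.14j, 0.65-0.37j, -0.45+0.43j, -1.08+2.48j]]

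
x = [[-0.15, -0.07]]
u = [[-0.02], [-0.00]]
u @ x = [[0.00, 0.00], [0.0, 0.0]]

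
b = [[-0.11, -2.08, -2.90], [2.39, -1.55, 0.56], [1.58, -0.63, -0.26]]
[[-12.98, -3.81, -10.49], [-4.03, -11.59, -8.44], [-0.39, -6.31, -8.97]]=b @ [[2.15, -3.01, -5.38], [5.96, 2.66, -1.17], [0.12, -0.48, 4.66]]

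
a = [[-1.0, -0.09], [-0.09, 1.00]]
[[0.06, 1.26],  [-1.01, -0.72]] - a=[[1.06,1.35], [-0.92,-1.72]]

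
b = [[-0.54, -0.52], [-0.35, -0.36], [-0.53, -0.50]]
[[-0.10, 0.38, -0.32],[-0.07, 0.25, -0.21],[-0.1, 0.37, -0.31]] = b @ [[0.18, -0.48, 0.6],[0.01, -0.23, -0.01]]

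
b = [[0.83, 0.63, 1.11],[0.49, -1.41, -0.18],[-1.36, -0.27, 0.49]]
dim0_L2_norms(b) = [1.67, 1.57, 1.23]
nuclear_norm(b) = 4.39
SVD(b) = [[-0.78, -0.01, 0.62], [0.42, -0.74, 0.52], [0.45, 0.67, 0.59]] @ diag([1.7668288794462175, 1.6088859502505999, 1.0153332998779507]) @ [[-0.60, -0.69, -0.41], [-0.8, 0.53, 0.28], [-0.03, -0.50, 0.87]]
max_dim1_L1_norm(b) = 2.57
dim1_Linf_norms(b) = [1.11, 1.41, 1.36]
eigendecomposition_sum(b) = [[0.44+0.52j, 0.13+0.12j, (0.53-0.29j)], [(0.16-0j), (0.04-0.01j), 0.03-0.14j], [-0.68+0.41j, (-0.16+0.13j), 0.24+0.66j]] + [[0.44-0.52j, 0.13-0.12j, 0.53+0.29j], [(0.16+0j), (0.04+0.01j), 0.03+0.14j], [(-0.68-0.41j), -0.16-0.13j, (0.24-0.66j)]] + [[-0.04-0.00j, (0.37-0j), 0.06-0.00j],[(0.18+0j), -1.49+0.00j, -0.23+0.00j],[-0.01-0.00j, (0.05-0j), 0.01-0.00j]]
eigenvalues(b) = [(0.72+1.17j), (0.72-1.17j), (-1.53+0j)]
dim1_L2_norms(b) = [1.52, 1.5, 1.47]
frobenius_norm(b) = 2.60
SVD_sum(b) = [[0.83, 0.95, 0.57],[-0.45, -0.52, -0.31],[-0.48, -0.55, -0.33]] + [[0.02, -0.01, -0.01],[0.95, -0.63, -0.33],[-0.87, 0.57, 0.3]] + [[-0.02, -0.31, 0.55],[-0.01, -0.26, 0.46],[-0.02, -0.29, 0.52]]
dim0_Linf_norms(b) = [1.36, 1.41, 1.11]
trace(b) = -0.09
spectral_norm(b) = 1.77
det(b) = -2.89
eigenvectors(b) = [[-0.10-0.63j, (-0.1+0.63j), (-0.24+0j)], [(-0.13-0.08j), -0.13+0.08j, (0.97+0j)], [0.75+0.00j, 0.75-0.00j, -0.03+0.00j]]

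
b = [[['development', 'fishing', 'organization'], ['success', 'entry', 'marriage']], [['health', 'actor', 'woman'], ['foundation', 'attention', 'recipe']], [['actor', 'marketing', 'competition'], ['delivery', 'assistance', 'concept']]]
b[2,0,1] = 'marketing'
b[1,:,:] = [['health', 'actor', 'woman'], ['foundation', 'attention', 'recipe']]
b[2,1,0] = 'delivery'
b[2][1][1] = 'assistance'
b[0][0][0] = 'development'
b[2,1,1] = 'assistance'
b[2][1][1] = 'assistance'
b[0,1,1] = 'entry'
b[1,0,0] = 'health'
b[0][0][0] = 'development'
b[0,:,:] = [['development', 'fishing', 'organization'], ['success', 'entry', 'marriage']]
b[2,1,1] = 'assistance'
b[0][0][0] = 'development'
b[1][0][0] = 'health'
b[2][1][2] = 'concept'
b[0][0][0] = 'development'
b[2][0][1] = 'marketing'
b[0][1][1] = 'entry'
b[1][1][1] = 'attention'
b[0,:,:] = [['development', 'fishing', 'organization'], ['success', 'entry', 'marriage']]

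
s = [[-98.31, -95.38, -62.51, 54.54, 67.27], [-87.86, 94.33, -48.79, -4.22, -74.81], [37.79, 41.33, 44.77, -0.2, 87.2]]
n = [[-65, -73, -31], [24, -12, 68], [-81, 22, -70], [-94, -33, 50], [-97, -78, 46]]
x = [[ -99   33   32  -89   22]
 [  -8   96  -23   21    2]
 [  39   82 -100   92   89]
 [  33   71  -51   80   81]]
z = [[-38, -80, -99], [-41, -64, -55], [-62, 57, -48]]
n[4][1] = -78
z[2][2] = -48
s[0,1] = -95.38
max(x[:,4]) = 89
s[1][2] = -48.79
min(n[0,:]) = -73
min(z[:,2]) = -99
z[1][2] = -55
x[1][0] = -8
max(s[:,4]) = 87.2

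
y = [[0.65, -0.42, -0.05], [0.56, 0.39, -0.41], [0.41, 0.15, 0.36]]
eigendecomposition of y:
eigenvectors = [[0.24+0.45j, (0.24-0.45j), 0.57+0.00j], [(0.71+0j), 0.71-0.00j, (-0.07+0j)], [0.34-0.35j, 0.34+0.35j, 0.82+0.00j]]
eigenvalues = [(0.38+0.56j), (0.38-0.56j), (0.63+0j)]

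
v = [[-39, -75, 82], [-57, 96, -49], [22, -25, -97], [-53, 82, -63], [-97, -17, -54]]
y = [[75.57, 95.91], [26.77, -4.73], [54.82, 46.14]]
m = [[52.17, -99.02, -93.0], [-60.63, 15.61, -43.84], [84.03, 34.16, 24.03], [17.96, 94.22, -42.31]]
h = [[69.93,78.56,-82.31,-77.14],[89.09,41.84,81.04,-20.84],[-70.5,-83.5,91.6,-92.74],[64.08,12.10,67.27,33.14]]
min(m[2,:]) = 24.03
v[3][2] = -63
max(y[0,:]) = 95.91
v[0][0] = -39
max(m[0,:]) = 52.17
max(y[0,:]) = 95.91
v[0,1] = -75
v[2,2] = -97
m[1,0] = -60.63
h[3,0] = 64.08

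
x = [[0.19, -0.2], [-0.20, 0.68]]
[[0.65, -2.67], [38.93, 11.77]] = x @ [[92.26, 6.07], [84.39, 19.1]]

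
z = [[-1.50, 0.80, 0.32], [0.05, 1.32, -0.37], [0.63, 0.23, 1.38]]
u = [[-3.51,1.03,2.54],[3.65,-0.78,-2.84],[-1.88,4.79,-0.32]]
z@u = [[7.58, -0.64, -6.18],[5.34, -2.75, -3.5],[-3.97, 7.08, 0.51]]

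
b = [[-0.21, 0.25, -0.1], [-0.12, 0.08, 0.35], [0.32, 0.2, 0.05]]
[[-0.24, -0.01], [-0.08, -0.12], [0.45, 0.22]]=b@ [[1.28, 0.53],[0.16, 0.3],[0.16, -0.24]]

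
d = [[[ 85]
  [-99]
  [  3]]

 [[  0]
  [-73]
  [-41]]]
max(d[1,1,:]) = -73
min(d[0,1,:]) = -99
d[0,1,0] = -99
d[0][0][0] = 85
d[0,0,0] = 85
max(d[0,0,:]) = 85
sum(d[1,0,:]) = 0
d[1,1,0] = -73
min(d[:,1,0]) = -99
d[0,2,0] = 3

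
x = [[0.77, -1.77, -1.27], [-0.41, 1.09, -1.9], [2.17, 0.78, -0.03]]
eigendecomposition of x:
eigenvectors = [[(0.11-0.55j), (0.11+0.55j), (-0.6+0j)], [-0.16-0.45j, (-0.16+0.45j), (0.73+0j)], [(-0.68+0j), (-0.68-0j), -0.32+0.00j]]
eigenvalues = [(-0.21+2.28j), (-0.21-2.28j), (2.25+0j)]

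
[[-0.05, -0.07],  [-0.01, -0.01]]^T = [[-0.05, -0.01], [-0.07, -0.01]]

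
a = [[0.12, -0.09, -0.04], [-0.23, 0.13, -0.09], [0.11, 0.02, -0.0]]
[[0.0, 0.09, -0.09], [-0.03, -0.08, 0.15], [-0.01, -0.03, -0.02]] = a@ [[-0.03, -0.08, -0.33], [-0.15, -0.98, 0.57], [0.15, -0.28, -0.05]]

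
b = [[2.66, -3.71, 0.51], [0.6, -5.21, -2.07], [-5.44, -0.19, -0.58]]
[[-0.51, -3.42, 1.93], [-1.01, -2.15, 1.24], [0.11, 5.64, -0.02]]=b@[[-0.04, -1.07, -0.04], [0.13, 0.19, -0.47], [0.15, 0.25, 0.57]]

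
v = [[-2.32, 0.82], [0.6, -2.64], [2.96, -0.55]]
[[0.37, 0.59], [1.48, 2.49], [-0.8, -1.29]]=v@[[-0.39, -0.64], [-0.65, -1.09]]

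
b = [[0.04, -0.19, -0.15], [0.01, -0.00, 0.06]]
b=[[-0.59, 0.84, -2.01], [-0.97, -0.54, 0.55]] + [[0.63, -1.03, 1.86], [0.98, 0.54, -0.49]]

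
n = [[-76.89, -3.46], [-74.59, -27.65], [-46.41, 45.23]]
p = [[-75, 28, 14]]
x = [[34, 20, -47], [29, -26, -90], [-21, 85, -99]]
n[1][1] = -27.65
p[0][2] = 14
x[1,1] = -26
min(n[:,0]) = -76.89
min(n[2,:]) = -46.41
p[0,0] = -75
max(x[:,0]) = 34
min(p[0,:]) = -75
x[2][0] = -21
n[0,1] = -3.46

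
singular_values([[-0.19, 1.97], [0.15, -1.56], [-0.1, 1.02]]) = [2.72, 0.0]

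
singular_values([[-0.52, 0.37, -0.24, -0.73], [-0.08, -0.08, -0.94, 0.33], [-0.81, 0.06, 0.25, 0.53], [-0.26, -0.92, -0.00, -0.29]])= [1.0, 1.0, 1.0, 1.0]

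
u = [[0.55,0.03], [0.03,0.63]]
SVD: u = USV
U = [[0.32, 0.95],[0.95, -0.32]]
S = [0.64, 0.54]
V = [[0.32, 0.95],[0.95, -0.32]]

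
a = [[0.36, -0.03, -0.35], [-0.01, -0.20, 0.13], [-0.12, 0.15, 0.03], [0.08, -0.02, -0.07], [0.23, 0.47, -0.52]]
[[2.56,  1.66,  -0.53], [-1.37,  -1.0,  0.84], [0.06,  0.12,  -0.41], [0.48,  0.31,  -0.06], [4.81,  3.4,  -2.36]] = a @ [[4.04, 0.51, 1.19], [4.33, 2.1, -2.34], [-3.54, -4.41, 2.95]]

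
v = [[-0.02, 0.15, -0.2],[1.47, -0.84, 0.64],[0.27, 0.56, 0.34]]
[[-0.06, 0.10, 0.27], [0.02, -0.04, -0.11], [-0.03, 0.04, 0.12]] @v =[[0.22, 0.06, 0.17], [-0.09, -0.03, -0.07], [0.09, 0.03, 0.07]]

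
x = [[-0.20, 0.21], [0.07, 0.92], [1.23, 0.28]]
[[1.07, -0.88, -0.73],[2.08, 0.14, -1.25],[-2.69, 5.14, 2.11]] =x@[[-2.75, 4.22, 2.06],[2.47, -0.17, -1.51]]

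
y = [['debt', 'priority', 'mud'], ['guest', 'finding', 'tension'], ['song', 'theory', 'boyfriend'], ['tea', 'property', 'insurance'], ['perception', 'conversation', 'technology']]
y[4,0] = 'perception'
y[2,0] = 'song'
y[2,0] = 'song'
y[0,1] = 'priority'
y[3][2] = 'insurance'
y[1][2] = 'tension'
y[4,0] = 'perception'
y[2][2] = 'boyfriend'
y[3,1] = 'property'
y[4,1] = 'conversation'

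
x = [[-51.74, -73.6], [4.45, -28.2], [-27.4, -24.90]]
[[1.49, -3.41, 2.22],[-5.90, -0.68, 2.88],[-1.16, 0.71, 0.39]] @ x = [[-153.10, -68.78], [223.33, 381.7], [52.49, 55.64]]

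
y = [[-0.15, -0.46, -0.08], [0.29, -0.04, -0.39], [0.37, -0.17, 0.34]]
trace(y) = 0.15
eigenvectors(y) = [[0.69+0.00j, (0.69-0j), 0.22+0.00j], [0.09-0.61j, (0.09+0.61j), (-0.47+0j)], [(-0.16-0.34j), -0.16+0.34j, (0.85+0j)]]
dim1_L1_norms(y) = [0.69, 0.72, 0.88]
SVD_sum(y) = [[-0.03, 0.01, -0.06], [-0.09, 0.03, -0.16], [0.24, -0.08, 0.43]] + [[0.04, -0.44, -0.1], [0.01, -0.15, -0.03], [0.01, -0.12, -0.03]] + [[-0.15, -0.03, 0.08],[0.37, 0.08, -0.19],[0.12, 0.02, -0.06]]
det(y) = 0.13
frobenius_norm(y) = 0.87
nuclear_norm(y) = 1.51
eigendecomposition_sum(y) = [[-0.09+0.21j, -0.20-0.06j, (-0.09-0.09j)], [0.18+0.11j, -0.08+0.17j, (-0.09+0.07j)], [(0.13-0.01j), 0.02+0.11j, (-0.02+0.06j)]] + [[(-0.09-0.21j), -0.20+0.06j, -0.09+0.09j],[(0.18-0.11j), (-0.08-0.17j), (-0.09-0.07j)],[0.13+0.01j, (0.02-0.11j), (-0.02-0.06j)]] + [[0.03-0.00j, -0.05+0.00j, (0.1+0j)], [(-0.07+0j), 0.12-0.00j, (-0.21-0j)], [0.12-0.00j, -0.21+0.00j, (0.38+0j)]]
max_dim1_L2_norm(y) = 0.53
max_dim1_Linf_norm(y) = 0.46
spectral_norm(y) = 0.54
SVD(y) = [[-0.13, 0.92, -0.37],[-0.35, 0.31, 0.89],[0.93, 0.24, 0.28]] @ diag([0.5376074977636524, 0.49125777835070045, 0.4788987090797368]) @ [[0.49, -0.16, 0.86], [0.08, -0.97, -0.22], [0.87, 0.18, -0.46]]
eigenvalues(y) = [(-0.19+0.45j), (-0.19-0.45j), (0.53+0j)]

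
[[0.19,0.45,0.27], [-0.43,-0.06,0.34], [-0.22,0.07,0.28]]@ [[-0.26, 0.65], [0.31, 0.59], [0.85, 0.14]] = [[0.32, 0.43],[0.38, -0.27],[0.32, -0.06]]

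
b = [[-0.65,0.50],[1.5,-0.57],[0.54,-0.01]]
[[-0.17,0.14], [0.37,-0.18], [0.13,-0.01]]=b @ [[0.24,-0.02], [-0.02,0.26]]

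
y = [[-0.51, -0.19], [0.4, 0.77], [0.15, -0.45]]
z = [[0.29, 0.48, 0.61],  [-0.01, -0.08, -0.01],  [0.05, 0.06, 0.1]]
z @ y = [[0.14,0.04], [-0.03,-0.06], [0.01,-0.01]]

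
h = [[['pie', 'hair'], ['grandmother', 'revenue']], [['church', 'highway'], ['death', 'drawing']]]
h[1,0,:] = ['church', 'highway']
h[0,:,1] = ['hair', 'revenue']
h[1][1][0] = 'death'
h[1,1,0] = 'death'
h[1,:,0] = ['church', 'death']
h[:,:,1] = [['hair', 'revenue'], ['highway', 'drawing']]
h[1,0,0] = 'church'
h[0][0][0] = 'pie'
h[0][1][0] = 'grandmother'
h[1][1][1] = 'drawing'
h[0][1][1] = 'revenue'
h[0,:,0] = ['pie', 'grandmother']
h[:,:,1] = [['hair', 'revenue'], ['highway', 'drawing']]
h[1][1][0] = 'death'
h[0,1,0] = 'grandmother'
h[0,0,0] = 'pie'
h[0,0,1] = 'hair'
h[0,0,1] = 'hair'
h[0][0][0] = 'pie'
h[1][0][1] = 'highway'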